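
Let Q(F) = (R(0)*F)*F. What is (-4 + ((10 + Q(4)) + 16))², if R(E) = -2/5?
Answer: 6084/25 ≈ 243.36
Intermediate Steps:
R(E) = -⅖ (R(E) = -2*⅕ = -⅖)
Q(F) = -2*F²/5 (Q(F) = (-2*F/5)*F = -2*F²/5)
(-4 + ((10 + Q(4)) + 16))² = (-4 + ((10 - ⅖*4²) + 16))² = (-4 + ((10 - ⅖*16) + 16))² = (-4 + ((10 - 32/5) + 16))² = (-4 + (18/5 + 16))² = (-4 + 98/5)² = (78/5)² = 6084/25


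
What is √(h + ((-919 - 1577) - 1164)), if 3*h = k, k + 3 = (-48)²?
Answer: I*√2893 ≈ 53.787*I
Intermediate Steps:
k = 2301 (k = -3 + (-48)² = -3 + 2304 = 2301)
h = 767 (h = (⅓)*2301 = 767)
√(h + ((-919 - 1577) - 1164)) = √(767 + ((-919 - 1577) - 1164)) = √(767 + (-2496 - 1164)) = √(767 - 3660) = √(-2893) = I*√2893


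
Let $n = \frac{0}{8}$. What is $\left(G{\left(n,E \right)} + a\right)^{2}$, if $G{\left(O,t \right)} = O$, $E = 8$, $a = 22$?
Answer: $484$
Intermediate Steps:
$n = 0$ ($n = 0 \cdot \frac{1}{8} = 0$)
$\left(G{\left(n,E \right)} + a\right)^{2} = \left(0 + 22\right)^{2} = 22^{2} = 484$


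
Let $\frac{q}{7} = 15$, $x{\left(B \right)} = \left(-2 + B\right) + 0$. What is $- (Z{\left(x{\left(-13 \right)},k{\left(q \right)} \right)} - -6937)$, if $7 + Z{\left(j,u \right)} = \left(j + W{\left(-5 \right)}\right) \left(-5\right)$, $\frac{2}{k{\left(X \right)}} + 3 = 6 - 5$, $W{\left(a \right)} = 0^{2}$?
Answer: $-7005$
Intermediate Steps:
$W{\left(a \right)} = 0$
$x{\left(B \right)} = -2 + B$
$q = 105$ ($q = 7 \cdot 15 = 105$)
$k{\left(X \right)} = -1$ ($k{\left(X \right)} = \frac{2}{-3 + \left(6 - 5\right)} = \frac{2}{-3 + 1} = \frac{2}{-2} = 2 \left(- \frac{1}{2}\right) = -1$)
$Z{\left(j,u \right)} = -7 - 5 j$ ($Z{\left(j,u \right)} = -7 + \left(j + 0\right) \left(-5\right) = -7 + j \left(-5\right) = -7 - 5 j$)
$- (Z{\left(x{\left(-13 \right)},k{\left(q \right)} \right)} - -6937) = - (\left(-7 - 5 \left(-2 - 13\right)\right) - -6937) = - (\left(-7 - -75\right) + 6937) = - (\left(-7 + 75\right) + 6937) = - (68 + 6937) = \left(-1\right) 7005 = -7005$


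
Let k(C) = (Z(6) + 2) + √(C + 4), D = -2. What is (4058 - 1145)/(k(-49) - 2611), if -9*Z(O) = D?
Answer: -615548943/551267086 - 707859*I*√5/551267086 ≈ -1.1166 - 0.0028712*I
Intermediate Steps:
Z(O) = 2/9 (Z(O) = -⅑*(-2) = 2/9)
k(C) = 20/9 + √(4 + C) (k(C) = (2/9 + 2) + √(C + 4) = 20/9 + √(4 + C))
(4058 - 1145)/(k(-49) - 2611) = (4058 - 1145)/((20/9 + √(4 - 49)) - 2611) = 2913/((20/9 + √(-45)) - 2611) = 2913/((20/9 + 3*I*√5) - 2611) = 2913/(-23479/9 + 3*I*√5)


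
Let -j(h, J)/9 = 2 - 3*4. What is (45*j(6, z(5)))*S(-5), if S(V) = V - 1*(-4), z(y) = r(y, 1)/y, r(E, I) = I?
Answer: -4050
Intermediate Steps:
z(y) = 1/y
j(h, J) = 90 (j(h, J) = -9*(2 - 3*4) = -9*(2 - 12) = -9*(-10) = 90)
S(V) = 4 + V (S(V) = V + 4 = 4 + V)
(45*j(6, z(5)))*S(-5) = (45*90)*(4 - 5) = 4050*(-1) = -4050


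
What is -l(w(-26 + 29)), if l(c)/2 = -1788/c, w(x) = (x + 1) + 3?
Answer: 3576/7 ≈ 510.86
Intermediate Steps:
w(x) = 4 + x (w(x) = (1 + x) + 3 = 4 + x)
l(c) = -3576/c (l(c) = 2*(-1788/c) = -3576/c)
-l(w(-26 + 29)) = -(-3576)/(4 + (-26 + 29)) = -(-3576)/(4 + 3) = -(-3576)/7 = -1*(-3576/7) = 3576/7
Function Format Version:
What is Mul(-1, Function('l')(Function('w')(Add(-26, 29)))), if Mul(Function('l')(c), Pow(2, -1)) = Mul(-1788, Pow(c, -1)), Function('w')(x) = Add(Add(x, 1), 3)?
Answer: Rational(3576, 7) ≈ 510.86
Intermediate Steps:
Function('w')(x) = Add(4, x) (Function('w')(x) = Add(Add(1, x), 3) = Add(4, x))
Function('l')(c) = Mul(-3576, Pow(c, -1)) (Function('l')(c) = Mul(2, Mul(-1788, Pow(c, -1))) = Mul(-3576, Pow(c, -1)))
Mul(-1, Function('l')(Function('w')(Add(-26, 29)))) = Mul(-1, Mul(-3576, Pow(Add(4, Add(-26, 29)), -1))) = Mul(-1, Mul(-3576, Pow(Add(4, 3), -1))) = Mul(-1, Mul(-3576, Pow(7, -1))) = Mul(-1, Mul(-3576, Rational(1, 7))) = Mul(-1, Rational(-3576, 7)) = Rational(3576, 7)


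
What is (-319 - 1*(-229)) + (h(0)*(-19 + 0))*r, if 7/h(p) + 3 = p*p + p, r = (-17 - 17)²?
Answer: 153478/3 ≈ 51159.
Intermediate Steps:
r = 1156 (r = (-34)² = 1156)
h(p) = 7/(-3 + p + p²) (h(p) = 7/(-3 + (p*p + p)) = 7/(-3 + (p² + p)) = 7/(-3 + (p + p²)) = 7/(-3 + p + p²))
(-319 - 1*(-229)) + (h(0)*(-19 + 0))*r = (-319 - 1*(-229)) + ((7/(-3 + 0 + 0²))*(-19 + 0))*1156 = (-319 + 229) + ((7/(-3 + 0 + 0))*(-19))*1156 = -90 + ((7/(-3))*(-19))*1156 = -90 + ((7*(-⅓))*(-19))*1156 = -90 - 7/3*(-19)*1156 = -90 + (133/3)*1156 = -90 + 153748/3 = 153478/3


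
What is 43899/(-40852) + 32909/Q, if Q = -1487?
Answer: -1409676281/60746924 ≈ -23.206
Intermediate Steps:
43899/(-40852) + 32909/Q = 43899/(-40852) + 32909/(-1487) = 43899*(-1/40852) + 32909*(-1/1487) = -43899/40852 - 32909/1487 = -1409676281/60746924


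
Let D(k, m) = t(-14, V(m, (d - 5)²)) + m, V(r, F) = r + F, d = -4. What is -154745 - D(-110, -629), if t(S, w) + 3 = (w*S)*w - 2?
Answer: 4050145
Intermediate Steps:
V(r, F) = F + r
t(S, w) = -5 + S*w² (t(S, w) = -3 + ((w*S)*w - 2) = -3 + ((S*w)*w - 2) = -3 + (S*w² - 2) = -3 + (-2 + S*w²) = -5 + S*w²)
D(k, m) = -5 + m - 14*(81 + m)² (D(k, m) = (-5 - 14*((-4 - 5)² + m)²) + m = (-5 - 14*((-9)² + m)²) + m = (-5 - 14*(81 + m)²) + m = -5 + m - 14*(81 + m)²)
-154745 - D(-110, -629) = -154745 - (-5 - 629 - 14*(81 - 629)²) = -154745 - (-5 - 629 - 14*(-548)²) = -154745 - (-5 - 629 - 14*300304) = -154745 - (-5 - 629 - 4204256) = -154745 - 1*(-4204890) = -154745 + 4204890 = 4050145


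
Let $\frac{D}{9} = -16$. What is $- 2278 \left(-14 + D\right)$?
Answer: $359924$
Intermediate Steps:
$D = -144$ ($D = 9 \left(-16\right) = -144$)
$- 2278 \left(-14 + D\right) = - 2278 \left(-14 - 144\right) = \left(-2278\right) \left(-158\right) = 359924$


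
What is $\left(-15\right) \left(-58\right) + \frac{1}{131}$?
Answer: $\frac{113971}{131} \approx 870.01$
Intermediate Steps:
$\left(-15\right) \left(-58\right) + \frac{1}{131} = 870 + \frac{1}{131} = \frac{113971}{131}$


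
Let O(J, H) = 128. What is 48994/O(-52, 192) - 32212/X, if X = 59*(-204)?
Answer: 74226865/192576 ≈ 385.44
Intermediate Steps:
X = -12036
48994/O(-52, 192) - 32212/X = 48994/128 - 32212/(-12036) = 48994*(1/128) - 32212*(-1/12036) = 24497/64 + 8053/3009 = 74226865/192576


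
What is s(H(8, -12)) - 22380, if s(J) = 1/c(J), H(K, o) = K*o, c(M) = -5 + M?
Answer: -2260381/101 ≈ -22380.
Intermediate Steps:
s(J) = 1/(-5 + J)
s(H(8, -12)) - 22380 = 1/(-5 + 8*(-12)) - 22380 = 1/(-5 - 96) - 22380 = 1/(-101) - 22380 = -1/101 - 22380 = -2260381/101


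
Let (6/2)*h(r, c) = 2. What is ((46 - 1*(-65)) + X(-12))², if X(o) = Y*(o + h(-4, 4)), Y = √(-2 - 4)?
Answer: 34651/3 - 2516*I*√6 ≈ 11550.0 - 6162.9*I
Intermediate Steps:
h(r, c) = ⅔ (h(r, c) = (⅓)*2 = ⅔)
Y = I*√6 (Y = √(-6) = I*√6 ≈ 2.4495*I)
X(o) = I*√6*(⅔ + o) (X(o) = (I*√6)*(o + ⅔) = (I*√6)*(⅔ + o) = I*√6*(⅔ + o))
((46 - 1*(-65)) + X(-12))² = ((46 - 1*(-65)) + I*√6*(⅔ - 12))² = ((46 + 65) + I*√6*(-34/3))² = (111 - 34*I*√6/3)²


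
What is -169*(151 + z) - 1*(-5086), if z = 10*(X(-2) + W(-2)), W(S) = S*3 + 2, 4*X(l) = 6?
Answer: -16208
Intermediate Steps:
X(l) = 3/2 (X(l) = (¼)*6 = 3/2)
W(S) = 2 + 3*S (W(S) = 3*S + 2 = 2 + 3*S)
z = -25 (z = 10*(3/2 + (2 + 3*(-2))) = 10*(3/2 + (2 - 6)) = 10*(3/2 - 4) = 10*(-5/2) = -25)
-169*(151 + z) - 1*(-5086) = -169*(151 - 25) - 1*(-5086) = -169*126 + 5086 = -21294 + 5086 = -16208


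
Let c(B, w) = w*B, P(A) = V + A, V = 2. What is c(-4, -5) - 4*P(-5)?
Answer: 32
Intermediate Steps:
P(A) = 2 + A
c(B, w) = B*w
c(-4, -5) - 4*P(-5) = -4*(-5) - 4*(2 - 5) = 20 - 4*(-3) = 20 + 12 = 32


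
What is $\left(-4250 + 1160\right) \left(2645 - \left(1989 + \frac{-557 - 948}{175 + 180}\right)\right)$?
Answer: $- \frac{144849930}{71} \approx -2.0401 \cdot 10^{6}$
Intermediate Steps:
$\left(-4250 + 1160\right) \left(2645 - \left(1989 + \frac{-557 - 948}{175 + 180}\right)\right) = - 3090 \left(2645 - \left(1989 - \frac{1505}{355}\right)\right) = - 3090 \left(2645 - \left(1989 - \frac{301}{71}\right)\right) = - 3090 \left(2645 - \frac{140918}{71}\right) = \left(-3090\right) \frac{46877}{71} = - \frac{144849930}{71}$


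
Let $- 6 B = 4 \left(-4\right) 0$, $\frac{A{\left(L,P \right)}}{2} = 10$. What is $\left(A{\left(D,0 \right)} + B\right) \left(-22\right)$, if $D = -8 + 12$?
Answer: $-440$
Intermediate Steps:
$D = 4$
$A{\left(L,P \right)} = 20$ ($A{\left(L,P \right)} = 2 \cdot 10 = 20$)
$B = 0$ ($B = - \frac{4 \left(-4\right) 0}{6} = - \frac{\left(-16\right) 0}{6} = \left(- \frac{1}{6}\right) 0 = 0$)
$\left(A{\left(D,0 \right)} + B\right) \left(-22\right) = \left(20 + 0\right) \left(-22\right) = 20 \left(-22\right) = -440$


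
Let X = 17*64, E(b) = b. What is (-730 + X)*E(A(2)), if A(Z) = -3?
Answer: -1074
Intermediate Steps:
X = 1088
(-730 + X)*E(A(2)) = (-730 + 1088)*(-3) = 358*(-3) = -1074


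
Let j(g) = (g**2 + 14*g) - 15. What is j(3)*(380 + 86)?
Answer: 16776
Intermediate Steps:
j(g) = -15 + g**2 + 14*g
j(3)*(380 + 86) = (-15 + 3**2 + 14*3)*(380 + 86) = (-15 + 9 + 42)*466 = 36*466 = 16776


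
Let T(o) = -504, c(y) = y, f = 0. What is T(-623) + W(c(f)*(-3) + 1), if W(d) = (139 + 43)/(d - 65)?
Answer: -16219/32 ≈ -506.84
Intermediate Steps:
W(d) = 182/(-65 + d)
T(-623) + W(c(f)*(-3) + 1) = -504 + 182/(-65 + (0*(-3) + 1)) = -504 + 182/(-65 + (0 + 1)) = -504 + 182/(-65 + 1) = -504 + 182/(-64) = -504 + 182*(-1/64) = -504 - 91/32 = -16219/32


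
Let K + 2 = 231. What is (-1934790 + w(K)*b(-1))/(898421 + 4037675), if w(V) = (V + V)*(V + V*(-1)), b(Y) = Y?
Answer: -87945/224368 ≈ -0.39197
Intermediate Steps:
K = 229 (K = -2 + 231 = 229)
w(V) = 0 (w(V) = (2*V)*(V - V) = (2*V)*0 = 0)
(-1934790 + w(K)*b(-1))/(898421 + 4037675) = (-1934790 + 0*(-1))/(898421 + 4037675) = (-1934790 + 0)/4936096 = -1934790*1/4936096 = -87945/224368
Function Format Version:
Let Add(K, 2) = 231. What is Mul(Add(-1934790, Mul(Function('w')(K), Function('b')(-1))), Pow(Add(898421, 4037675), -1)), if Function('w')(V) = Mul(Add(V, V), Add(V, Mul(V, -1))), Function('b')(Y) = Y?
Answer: Rational(-87945, 224368) ≈ -0.39197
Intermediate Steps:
K = 229 (K = Add(-2, 231) = 229)
Function('w')(V) = 0 (Function('w')(V) = Mul(Mul(2, V), Add(V, Mul(-1, V))) = Mul(Mul(2, V), 0) = 0)
Mul(Add(-1934790, Mul(Function('w')(K), Function('b')(-1))), Pow(Add(898421, 4037675), -1)) = Mul(Add(-1934790, Mul(0, -1)), Pow(Add(898421, 4037675), -1)) = Mul(Add(-1934790, 0), Pow(4936096, -1)) = Mul(-1934790, Rational(1, 4936096)) = Rational(-87945, 224368)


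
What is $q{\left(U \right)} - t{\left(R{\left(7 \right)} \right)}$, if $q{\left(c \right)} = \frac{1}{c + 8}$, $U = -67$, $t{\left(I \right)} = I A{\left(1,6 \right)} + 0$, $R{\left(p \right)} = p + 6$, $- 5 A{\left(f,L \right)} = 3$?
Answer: $\frac{2296}{295} \approx 7.7831$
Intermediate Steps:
$A{\left(f,L \right)} = - \frac{3}{5}$ ($A{\left(f,L \right)} = \left(- \frac{1}{5}\right) 3 = - \frac{3}{5}$)
$R{\left(p \right)} = 6 + p$
$t{\left(I \right)} = - \frac{3 I}{5}$ ($t{\left(I \right)} = I \left(- \frac{3}{5}\right) + 0 = - \frac{3 I}{5} + 0 = - \frac{3 I}{5}$)
$q{\left(c \right)} = \frac{1}{8 + c}$
$q{\left(U \right)} - t{\left(R{\left(7 \right)} \right)} = \frac{1}{8 - 67} - - \frac{3 \left(6 + 7\right)}{5} = \frac{1}{-59} - \left(- \frac{3}{5}\right) 13 = - \frac{1}{59} - - \frac{39}{5} = - \frac{1}{59} + \frac{39}{5} = \frac{2296}{295}$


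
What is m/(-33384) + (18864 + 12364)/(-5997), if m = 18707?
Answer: -9869243/1711144 ≈ -5.7676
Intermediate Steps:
m/(-33384) + (18864 + 12364)/(-5997) = 18707/(-33384) + (18864 + 12364)/(-5997) = 18707*(-1/33384) + 31228*(-1/5997) = -1439/2568 - 31228/5997 = -9869243/1711144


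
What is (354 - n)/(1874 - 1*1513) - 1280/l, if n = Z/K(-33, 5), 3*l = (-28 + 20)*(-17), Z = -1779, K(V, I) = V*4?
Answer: -7369609/270028 ≈ -27.292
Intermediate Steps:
K(V, I) = 4*V
l = 136/3 (l = ((-28 + 20)*(-17))/3 = (-8*(-17))/3 = (⅓)*136 = 136/3 ≈ 45.333)
n = 593/44 (n = -1779/(4*(-33)) = -1779/(-132) = -1779*(-1/132) = 593/44 ≈ 13.477)
(354 - n)/(1874 - 1*1513) - 1280/l = (354 - 1*593/44)/(1874 - 1*1513) - 1280/136/3 = (354 - 593/44)/(1874 - 1513) - 1280*3/136 = (14983/44)/361 - 480/17 = (14983/44)*(1/361) - 480/17 = 14983/15884 - 480/17 = -7369609/270028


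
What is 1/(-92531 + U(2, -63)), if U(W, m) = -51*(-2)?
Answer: -1/92429 ≈ -1.0819e-5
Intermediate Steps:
U(W, m) = 102
1/(-92531 + U(2, -63)) = 1/(-92531 + 102) = 1/(-92429) = -1/92429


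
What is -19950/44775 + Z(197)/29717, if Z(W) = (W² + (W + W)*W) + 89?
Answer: 61655330/17741049 ≈ 3.4753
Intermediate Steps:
Z(W) = 89 + 3*W² (Z(W) = (W² + (2*W)*W) + 89 = (W² + 2*W²) + 89 = 3*W² + 89 = 89 + 3*W²)
-19950/44775 + Z(197)/29717 = -19950/44775 + (89 + 3*197²)/29717 = -19950*1/44775 + (89 + 3*38809)*(1/29717) = -266/597 + (89 + 116427)*(1/29717) = -266/597 + 116516*(1/29717) = -266/597 + 116516/29717 = 61655330/17741049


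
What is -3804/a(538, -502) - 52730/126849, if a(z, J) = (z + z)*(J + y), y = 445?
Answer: -229291897/648325239 ≈ -0.35367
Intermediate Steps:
a(z, J) = 2*z*(445 + J) (a(z, J) = (z + z)*(J + 445) = (2*z)*(445 + J) = 2*z*(445 + J))
-3804/a(538, -502) - 52730/126849 = -3804*1/(1076*(445 - 502)) - 52730/126849 = -3804/(2*538*(-57)) - 52730*1/126849 = -3804/(-61332) - 52730/126849 = -3804*(-1/61332) - 52730/126849 = 317/5111 - 52730/126849 = -229291897/648325239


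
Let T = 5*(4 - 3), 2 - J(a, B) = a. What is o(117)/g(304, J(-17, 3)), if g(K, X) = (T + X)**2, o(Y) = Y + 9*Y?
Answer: 65/32 ≈ 2.0313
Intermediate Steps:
J(a, B) = 2 - a
o(Y) = 10*Y
T = 5 (T = 5*1 = 5)
g(K, X) = (5 + X)**2
o(117)/g(304, J(-17, 3)) = (10*117)/((5 + (2 - 1*(-17)))**2) = 1170/((5 + (2 + 17))**2) = 1170/((5 + 19)**2) = 1170/(24**2) = 1170/576 = 1170*(1/576) = 65/32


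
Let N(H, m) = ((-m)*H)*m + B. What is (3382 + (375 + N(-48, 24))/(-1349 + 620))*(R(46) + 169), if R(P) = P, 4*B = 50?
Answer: 1048100275/1458 ≈ 7.1886e+5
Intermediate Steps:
B = 25/2 (B = (1/4)*50 = 25/2 ≈ 12.500)
N(H, m) = 25/2 - H*m**2 (N(H, m) = ((-m)*H)*m + 25/2 = (-H*m)*m + 25/2 = -H*m**2 + 25/2 = 25/2 - H*m**2)
(3382 + (375 + N(-48, 24))/(-1349 + 620))*(R(46) + 169) = (3382 + (375 + (25/2 - 1*(-48)*24**2))/(-1349 + 620))*(46 + 169) = (3382 + (375 + (25/2 - 1*(-48)*576))/(-729))*215 = (3382 + (375 + (25/2 + 27648))*(-1/729))*215 = (3382 + (375 + 55321/2)*(-1/729))*215 = (3382 + (56071/2)*(-1/729))*215 = (3382 - 56071/1458)*215 = (4874885/1458)*215 = 1048100275/1458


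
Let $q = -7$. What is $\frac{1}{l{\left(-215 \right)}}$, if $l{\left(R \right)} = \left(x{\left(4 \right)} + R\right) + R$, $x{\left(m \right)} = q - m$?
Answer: $- \frac{1}{441} \approx -0.0022676$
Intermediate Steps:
$x{\left(m \right)} = -7 - m$
$l{\left(R \right)} = -11 + 2 R$ ($l{\left(R \right)} = \left(\left(-7 - 4\right) + R\right) + R = \left(-11 + R\right) + R = -11 + 2 R$)
$\frac{1}{l{\left(-215 \right)}} = \frac{1}{-11 + 2 \left(-215\right)} = \frac{1}{-11 - 430} = \frac{1}{-441} = - \frac{1}{441}$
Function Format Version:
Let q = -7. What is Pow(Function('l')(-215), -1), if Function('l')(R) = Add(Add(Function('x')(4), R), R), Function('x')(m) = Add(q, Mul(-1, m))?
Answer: Rational(-1, 441) ≈ -0.0022676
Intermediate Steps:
Function('x')(m) = Add(-7, Mul(-1, m))
Function('l')(R) = Add(-11, Mul(2, R)) (Function('l')(R) = Add(Add(Add(-7, Mul(-1, 4)), R), R) = Add(Add(Add(-7, -4), R), R) = Add(Add(-11, R), R) = Add(-11, Mul(2, R)))
Pow(Function('l')(-215), -1) = Pow(Add(-11, Mul(2, -215)), -1) = Pow(Add(-11, -430), -1) = Pow(-441, -1) = Rational(-1, 441)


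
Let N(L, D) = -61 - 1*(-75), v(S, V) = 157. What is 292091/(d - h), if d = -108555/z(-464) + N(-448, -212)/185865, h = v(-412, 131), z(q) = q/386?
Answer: 12595162541880/3887309045963 ≈ 3.2401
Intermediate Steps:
z(q) = q/386 (z(q) = q*(1/386) = q/386)
N(L, D) = 14 (N(L, D) = -61 + 75 = 14)
h = 157
d = 3894078992723/43120680 (d = -108555/((1/386)*(-464)) + 14/185865 = -108555/(-232/193) + 14*(1/185865) = -108555*(-193/232) + 14/185865 = 20951115/232 + 14/185865 = 3894078992723/43120680 ≈ 90307.)
292091/(d - h) = 292091/(3894078992723/43120680 - 1*157) = 292091/(3894078992723/43120680 - 157) = 292091/(3887309045963/43120680) = 292091*(43120680/3887309045963) = 12595162541880/3887309045963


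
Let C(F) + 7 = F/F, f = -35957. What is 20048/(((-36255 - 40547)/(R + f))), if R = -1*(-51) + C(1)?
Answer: 359981888/38401 ≈ 9374.3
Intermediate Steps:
C(F) = -6 (C(F) = -7 + F/F = -7 + 1 = -6)
R = 45 (R = -1*(-51) - 6 = 51 - 6 = 45)
20048/(((-36255 - 40547)/(R + f))) = 20048/(((-36255 - 40547)/(45 - 35957))) = 20048/((-76802/(-35912))) = 20048/((-76802*(-1/35912))) = 20048/(38401/17956) = 20048*(17956/38401) = 359981888/38401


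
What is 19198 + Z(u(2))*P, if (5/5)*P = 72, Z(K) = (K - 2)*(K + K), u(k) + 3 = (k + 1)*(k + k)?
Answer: 28270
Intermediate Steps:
u(k) = -3 + 2*k*(1 + k) (u(k) = -3 + (k + 1)*(k + k) = -3 + (1 + k)*(2*k) = -3 + 2*k*(1 + k))
Z(K) = 2*K*(-2 + K) (Z(K) = (-2 + K)*(2*K) = 2*K*(-2 + K))
P = 72
19198 + Z(u(2))*P = 19198 + (2*(-3 + 2*2 + 2*2²)*(-2 + (-3 + 2*2 + 2*2²)))*72 = 19198 + (2*(-3 + 4 + 2*4)*(-2 + (-3 + 4 + 2*4)))*72 = 19198 + (2*(-3 + 4 + 8)*(-2 + (-3 + 4 + 8)))*72 = 19198 + (2*9*(-2 + 9))*72 = 19198 + (2*9*7)*72 = 19198 + 126*72 = 19198 + 9072 = 28270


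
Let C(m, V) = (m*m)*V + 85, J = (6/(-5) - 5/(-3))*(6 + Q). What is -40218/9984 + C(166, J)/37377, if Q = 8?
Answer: 737663167/932929920 ≈ 0.79070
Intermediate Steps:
J = 98/15 (J = (6/(-5) - 5/(-3))*(6 + 8) = (6*(-⅕) - 5*(-⅓))*14 = (-6/5 + 5/3)*14 = (7/15)*14 = 98/15 ≈ 6.5333)
C(m, V) = 85 + V*m² (C(m, V) = m²*V + 85 = V*m² + 85 = 85 + V*m²)
-40218/9984 + C(166, J)/37377 = -40218/9984 + (85 + (98/15)*166²)/37377 = -40218*1/9984 + (85 + (98/15)*27556)*(1/37377) = -6703/1664 + (85 + 2700488/15)*(1/37377) = -6703/1664 + (2701763/15)*(1/37377) = -6703/1664 + 2701763/560655 = 737663167/932929920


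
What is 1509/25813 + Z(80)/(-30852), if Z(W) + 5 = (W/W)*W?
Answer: 14873231/265460892 ≈ 0.056028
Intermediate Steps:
Z(W) = -5 + W (Z(W) = -5 + (W/W)*W = -5 + 1*W = -5 + W)
1509/25813 + Z(80)/(-30852) = 1509/25813 + (-5 + 80)/(-30852) = 1509*(1/25813) + 75*(-1/30852) = 1509/25813 - 25/10284 = 14873231/265460892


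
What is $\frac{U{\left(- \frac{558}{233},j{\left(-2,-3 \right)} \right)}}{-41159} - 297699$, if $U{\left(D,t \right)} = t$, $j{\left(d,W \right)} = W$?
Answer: $- \frac{12252993138}{41159} \approx -2.977 \cdot 10^{5}$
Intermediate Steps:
$\frac{U{\left(- \frac{558}{233},j{\left(-2,-3 \right)} \right)}}{-41159} - 297699 = - \frac{3}{-41159} - 297699 = \left(-3\right) \left(- \frac{1}{41159}\right) - 297699 = \frac{3}{41159} - 297699 = - \frac{12252993138}{41159}$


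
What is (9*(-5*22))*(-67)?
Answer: 66330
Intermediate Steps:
(9*(-5*22))*(-67) = (9*(-110))*(-67) = -990*(-67) = 66330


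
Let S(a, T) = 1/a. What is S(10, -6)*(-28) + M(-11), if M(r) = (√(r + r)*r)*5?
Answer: -14/5 - 55*I*√22 ≈ -2.8 - 257.97*I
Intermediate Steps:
M(r) = 5*√2*r^(3/2) (M(r) = (√(2*r)*r)*5 = ((√2*√r)*r)*5 = (√2*r^(3/2))*5 = 5*√2*r^(3/2))
S(10, -6)*(-28) + M(-11) = -28/10 + 5*√2*(-11)^(3/2) = (⅒)*(-28) + 5*√2*(-11*I*√11) = -14/5 - 55*I*√22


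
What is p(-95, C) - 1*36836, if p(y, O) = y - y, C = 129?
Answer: -36836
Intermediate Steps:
p(y, O) = 0
p(-95, C) - 1*36836 = 0 - 1*36836 = 0 - 36836 = -36836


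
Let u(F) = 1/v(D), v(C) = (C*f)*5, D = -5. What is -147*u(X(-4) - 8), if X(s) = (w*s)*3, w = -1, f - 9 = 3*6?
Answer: 49/225 ≈ 0.21778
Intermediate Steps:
f = 27 (f = 9 + 3*6 = 9 + 18 = 27)
X(s) = -3*s (X(s) = -s*3 = -3*s)
v(C) = 135*C (v(C) = (C*27)*5 = (27*C)*5 = 135*C)
u(F) = -1/675 (u(F) = 1/(135*(-5)) = 1/(-675) = -1/675)
-147*u(X(-4) - 8) = -147*(-1/675) = 49/225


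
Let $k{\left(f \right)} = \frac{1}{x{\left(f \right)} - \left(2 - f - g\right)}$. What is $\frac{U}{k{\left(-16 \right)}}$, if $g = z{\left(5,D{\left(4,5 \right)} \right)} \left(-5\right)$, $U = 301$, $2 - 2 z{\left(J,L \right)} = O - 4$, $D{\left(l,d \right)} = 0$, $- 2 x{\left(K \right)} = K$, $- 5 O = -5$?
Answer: $- \frac{13545}{2} \approx -6772.5$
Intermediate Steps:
$O = 1$ ($O = \left(- \frac{1}{5}\right) \left(-5\right) = 1$)
$x{\left(K \right)} = - \frac{K}{2}$
$z{\left(J,L \right)} = \frac{5}{2}$ ($z{\left(J,L \right)} = 1 - \frac{1 - 4}{2} = 1 - - \frac{3}{2} = 1 + \frac{3}{2} = \frac{5}{2}$)
$g = - \frac{25}{2}$ ($g = \frac{5}{2} \left(-5\right) = - \frac{25}{2} \approx -12.5$)
$k{\left(f \right)} = \frac{1}{- \frac{29}{2} + \frac{f}{2}}$ ($k{\left(f \right)} = \frac{1}{- \frac{f}{2} + \left(\left(f - \frac{25}{2}\right) - 2\right)} = \frac{1}{- \frac{f}{2} + \left(\left(- \frac{25}{2} + f\right) - 2\right)} = \frac{1}{- \frac{f}{2} + \left(- \frac{29}{2} + f\right)} = \frac{1}{- \frac{29}{2} + \frac{f}{2}}$)
$\frac{U}{k{\left(-16 \right)}} = \frac{301}{2 \frac{1}{-29 - 16}} = \frac{301}{2 \frac{1}{-45}} = \frac{301}{2 \left(- \frac{1}{45}\right)} = \frac{301}{- \frac{2}{45}} = 301 \left(- \frac{45}{2}\right) = - \frac{13545}{2}$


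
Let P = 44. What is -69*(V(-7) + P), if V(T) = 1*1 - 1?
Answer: -3036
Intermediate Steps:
V(T) = 0 (V(T) = 1 - 1 = 0)
-69*(V(-7) + P) = -69*(0 + 44) = -69*44 = -3036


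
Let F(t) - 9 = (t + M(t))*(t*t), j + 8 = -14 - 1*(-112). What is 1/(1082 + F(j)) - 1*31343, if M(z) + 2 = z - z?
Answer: -22375485612/713891 ≈ -31343.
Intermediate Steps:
M(z) = -2 (M(z) = -2 + (z - z) = -2 + 0 = -2)
j = 90 (j = -8 + (-14 - 1*(-112)) = -8 + (-14 + 112) = -8 + 98 = 90)
F(t) = 9 + t²*(-2 + t) (F(t) = 9 + (t - 2)*(t*t) = 9 + (-2 + t)*t² = 9 + t²*(-2 + t))
1/(1082 + F(j)) - 1*31343 = 1/(1082 + (9 + 90³ - 2*90²)) - 1*31343 = 1/(1082 + (9 + 729000 - 2*8100)) - 31343 = 1/(1082 + (9 + 729000 - 16200)) - 31343 = 1/(1082 + 712809) - 31343 = 1/713891 - 31343 = -22375485612/713891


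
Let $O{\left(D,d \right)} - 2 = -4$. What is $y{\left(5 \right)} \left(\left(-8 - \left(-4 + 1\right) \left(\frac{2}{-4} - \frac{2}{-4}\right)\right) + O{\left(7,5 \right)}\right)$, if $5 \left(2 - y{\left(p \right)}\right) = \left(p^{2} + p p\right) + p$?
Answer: $90$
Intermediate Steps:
$y{\left(p \right)} = 2 - \frac{2 p^{2}}{5} - \frac{p}{5}$ ($y{\left(p \right)} = 2 - \frac{\left(p^{2} + p p\right) + p}{5} = 2 - \frac{\left(p^{2} + p^{2}\right) + p}{5} = 2 - \frac{2 p^{2} + p}{5} = 2 - \frac{p + 2 p^{2}}{5} = 2 - \left(\frac{p}{5} + \frac{2 p^{2}}{5}\right) = 2 - \frac{2 p^{2}}{5} - \frac{p}{5}$)
$O{\left(D,d \right)} = -2$ ($O{\left(D,d \right)} = 2 - 4 = -2$)
$y{\left(5 \right)} \left(\left(-8 - \left(-4 + 1\right) \left(\frac{2}{-4} - \frac{2}{-4}\right)\right) + O{\left(7,5 \right)}\right) = \left(2 - \frac{2 \cdot 5^{2}}{5} - 1\right) \left(\left(-8 - \left(-4 + 1\right) \left(\frac{2}{-4} - \frac{2}{-4}\right)\right) - 2\right) = \left(2 - 10 - 1\right) \left(\left(-8 - - 3 \left(2 \left(- \frac{1}{4}\right) - - \frac{1}{2}\right)\right) - 2\right) = \left(2 - 10 - 1\right) \left(\left(-8 - - 3 \left(- \frac{1}{2} + \frac{1}{2}\right)\right) - 2\right) = - 9 \left(\left(-8 - \left(-3\right) 0\right) - 2\right) = - 9 \left(\left(-8 - 0\right) - 2\right) = - 9 \left(\left(-8 + 0\right) - 2\right) = - 9 \left(-8 - 2\right) = \left(-9\right) \left(-10\right) = 90$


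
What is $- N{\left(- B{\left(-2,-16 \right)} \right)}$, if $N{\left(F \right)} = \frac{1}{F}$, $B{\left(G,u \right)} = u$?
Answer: $- \frac{1}{16} \approx -0.0625$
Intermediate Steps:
$- N{\left(- B{\left(-2,-16 \right)} \right)} = - \frac{1}{\left(-1\right) \left(-16\right)} = - \frac{1}{16}$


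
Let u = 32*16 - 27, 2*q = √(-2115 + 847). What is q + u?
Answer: 485 + I*√317 ≈ 485.0 + 17.805*I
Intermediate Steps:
q = I*√317 (q = √(-2115 + 847)/2 = √(-1268)/2 = (2*I*√317)/2 = I*√317 ≈ 17.805*I)
u = 485 (u = 512 - 27 = 485)
q + u = I*√317 + 485 = 485 + I*√317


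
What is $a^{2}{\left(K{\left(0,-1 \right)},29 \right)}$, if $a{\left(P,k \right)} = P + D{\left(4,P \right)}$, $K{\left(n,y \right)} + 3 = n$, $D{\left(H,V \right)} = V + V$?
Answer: $81$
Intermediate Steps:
$D{\left(H,V \right)} = 2 V$
$K{\left(n,y \right)} = -3 + n$
$a{\left(P,k \right)} = 3 P$ ($a{\left(P,k \right)} = P + 2 P = 3 P$)
$a^{2}{\left(K{\left(0,-1 \right)},29 \right)} = \left(3 \left(-3 + 0\right)\right)^{2} = \left(3 \left(-3\right)\right)^{2} = \left(-9\right)^{2} = 81$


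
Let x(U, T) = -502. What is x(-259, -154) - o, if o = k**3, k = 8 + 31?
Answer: -59821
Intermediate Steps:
k = 39
o = 59319 (o = 39**3 = 59319)
x(-259, -154) - o = -502 - 1*59319 = -502 - 59319 = -59821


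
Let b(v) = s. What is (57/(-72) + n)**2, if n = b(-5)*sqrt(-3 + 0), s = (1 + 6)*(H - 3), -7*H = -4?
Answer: -499031/576 + 323*I*sqrt(3)/12 ≈ -866.37 + 46.621*I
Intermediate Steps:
H = 4/7 (H = -1/7*(-4) = 4/7 ≈ 0.57143)
s = -17 (s = (1 + 6)*(4/7 - 3) = 7*(-17/7) = -17)
b(v) = -17
n = -17*I*sqrt(3) (n = -17*sqrt(-3 + 0) = -17*I*sqrt(3) ≈ -29.445*I)
(57/(-72) + n)**2 = (57/(-72) - 17*I*sqrt(3))**2 = (57*(-1/72) - 17*I*sqrt(3))**2 = (-19/24 - 17*I*sqrt(3))**2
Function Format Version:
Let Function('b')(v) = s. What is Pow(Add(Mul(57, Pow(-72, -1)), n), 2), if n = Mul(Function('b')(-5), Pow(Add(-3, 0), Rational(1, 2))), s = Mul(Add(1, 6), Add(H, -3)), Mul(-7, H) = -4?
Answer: Add(Rational(-499031, 576), Mul(Rational(323, 12), I, Pow(3, Rational(1, 2)))) ≈ Add(-866.37, Mul(46.621, I))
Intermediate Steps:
H = Rational(4, 7) (H = Mul(Rational(-1, 7), -4) = Rational(4, 7) ≈ 0.57143)
s = -17 (s = Mul(Add(1, 6), Add(Rational(4, 7), -3)) = Mul(7, Rational(-17, 7)) = -17)
Function('b')(v) = -17
n = Mul(-17, I, Pow(3, Rational(1, 2))) (n = Mul(-17, Pow(Add(-3, 0), Rational(1, 2))) = Mul(-17, Pow(-3, Rational(1, 2))) = Mul(-17, Mul(I, Pow(3, Rational(1, 2)))) = Mul(-17, I, Pow(3, Rational(1, 2))) ≈ Mul(-29.445, I))
Pow(Add(Mul(57, Pow(-72, -1)), n), 2) = Pow(Add(Mul(57, Pow(-72, -1)), Mul(-17, I, Pow(3, Rational(1, 2)))), 2) = Pow(Add(Mul(57, Rational(-1, 72)), Mul(-17, I, Pow(3, Rational(1, 2)))), 2) = Pow(Add(Rational(-19, 24), Mul(-17, I, Pow(3, Rational(1, 2)))), 2)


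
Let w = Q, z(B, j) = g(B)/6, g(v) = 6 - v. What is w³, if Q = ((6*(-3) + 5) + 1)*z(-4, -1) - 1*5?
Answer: -15625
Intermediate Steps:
z(B, j) = 1 - B/6 (z(B, j) = (6 - B)/6 = (6 - B)*(⅙) = 1 - B/6)
Q = -25 (Q = ((6*(-3) + 5) + 1)*(1 - ⅙*(-4)) - 1*5 = ((-18 + 5) + 1)*(1 + ⅔) - 5 = (-13 + 1)*(5/3) - 5 = -12*5/3 - 5 = -20 - 5 = -25)
w = -25
w³ = (-25)³ = -15625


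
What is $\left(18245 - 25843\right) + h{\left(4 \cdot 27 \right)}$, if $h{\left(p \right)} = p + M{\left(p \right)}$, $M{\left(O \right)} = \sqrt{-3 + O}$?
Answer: $-7490 + \sqrt{105} \approx -7479.8$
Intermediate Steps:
$h{\left(p \right)} = p + \sqrt{-3 + p}$
$\left(18245 - 25843\right) + h{\left(4 \cdot 27 \right)} = \left(18245 - 25843\right) + \left(4 \cdot 27 + \sqrt{-3 + 4 \cdot 27}\right) = -7598 + \left(108 + \sqrt{-3 + 108}\right) = -7598 + \left(108 + \sqrt{105}\right) = -7490 + \sqrt{105}$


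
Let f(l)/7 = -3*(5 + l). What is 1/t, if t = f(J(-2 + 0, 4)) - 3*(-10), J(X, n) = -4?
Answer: ⅑ ≈ 0.11111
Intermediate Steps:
f(l) = -105 - 21*l (f(l) = 7*(-3*(5 + l)) = 7*(-15 - 3*l) = -105 - 21*l)
t = 9 (t = (-105 - 21*(-4)) - 3*(-10) = (-105 + 84) + 30 = -21 + 30 = 9)
1/t = 1/9 = ⅑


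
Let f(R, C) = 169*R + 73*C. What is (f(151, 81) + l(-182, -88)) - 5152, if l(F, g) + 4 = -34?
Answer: 26242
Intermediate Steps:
f(R, C) = 73*C + 169*R
l(F, g) = -38 (l(F, g) = -4 - 34 = -38)
(f(151, 81) + l(-182, -88)) - 5152 = ((73*81 + 169*151) - 38) - 5152 = ((5913 + 25519) - 38) - 5152 = (31432 - 38) - 5152 = 31394 - 5152 = 26242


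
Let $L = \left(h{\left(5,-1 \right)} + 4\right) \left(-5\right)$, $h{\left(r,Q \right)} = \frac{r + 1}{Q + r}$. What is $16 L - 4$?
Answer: $-444$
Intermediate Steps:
$h{\left(r,Q \right)} = \frac{1 + r}{Q + r}$
$L = - \frac{55}{2}$ ($L = \left(\frac{1 + 5}{-1 + 5} + 4\right) \left(-5\right) = \left(\frac{1}{4} \cdot 6 + 4\right) \left(-5\right) = \left(\frac{3}{2} + 4\right) \left(-5\right) = \frac{11}{2} \left(-5\right) = - \frac{55}{2} \approx -27.5$)
$16 L - 4 = 16 \left(- \frac{55}{2}\right) - 4 = -440 - 4 = -444$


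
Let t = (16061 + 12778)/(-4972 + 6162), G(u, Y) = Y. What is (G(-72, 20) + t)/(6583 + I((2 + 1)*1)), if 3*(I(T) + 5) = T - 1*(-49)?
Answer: 157917/23545340 ≈ 0.0067069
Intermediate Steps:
I(T) = 34/3 + T/3 (I(T) = -5 + (T - 1*(-49))/3 = -5 + (T + 49)/3 = -5 + (49 + T)/3 = -5 + (49/3 + T/3) = 34/3 + T/3)
t = 28839/1190 ≈ 24.234
(G(-72, 20) + t)/(6583 + I((2 + 1)*1)) = (20 + 28839/1190)/(6583 + (34/3 + ((2 + 1)*1)/3)) = 52639/(1190*(6583 + (34/3 + (3*1)/3))) = 52639/(1190*(6583 + (34/3 + (⅓)*3))) = 52639/(1190*(6583 + (34/3 + 1))) = 52639/(1190*(6583 + 37/3)) = 52639/(1190*(19786/3)) = (52639/1190)*(3/19786) = 157917/23545340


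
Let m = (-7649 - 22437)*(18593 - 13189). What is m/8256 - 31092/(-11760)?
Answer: -4978489307/252840 ≈ -19690.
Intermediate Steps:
m = -162584744 (m = -30086*5404 = -162584744)
m/8256 - 31092/(-11760) = -162584744/8256 - 31092/(-11760) = -162584744*1/8256 - 31092*(-1/11760) = -20323093/1032 + 2591/980 = -4978489307/252840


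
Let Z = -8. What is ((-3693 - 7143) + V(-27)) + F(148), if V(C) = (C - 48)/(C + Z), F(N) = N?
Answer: -74801/7 ≈ -10686.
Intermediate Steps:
V(C) = (-48 + C)/(-8 + C) (V(C) = (C - 48)/(C - 8) = (-48 + C)/(-8 + C))
((-3693 - 7143) + V(-27)) + F(148) = ((-3693 - 7143) + (-48 - 27)/(-8 - 27)) + 148 = (-10836 - 75/(-35)) + 148 = (-10836 - 1/35*(-75)) + 148 = (-10836 + 15/7) + 148 = -75837/7 + 148 = -74801/7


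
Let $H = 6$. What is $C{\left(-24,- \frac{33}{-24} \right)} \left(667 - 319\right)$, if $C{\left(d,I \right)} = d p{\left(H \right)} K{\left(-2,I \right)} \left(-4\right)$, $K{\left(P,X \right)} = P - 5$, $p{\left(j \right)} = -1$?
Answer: $233856$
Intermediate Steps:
$K{\left(P,X \right)} = -5 + P$
$C{\left(d,I \right)} = - 28 d$ ($C{\left(d,I \right)} = d - (-5 - 2) \left(-4\right) = d \left(-1\right) \left(-7\right) \left(-4\right) = d 7 \left(-4\right) = d \left(-28\right) = - 28 d$)
$C{\left(-24,- \frac{33}{-24} \right)} \left(667 - 319\right) = \left(-28\right) \left(-24\right) \left(667 - 319\right) = 672 \cdot 348 = 233856$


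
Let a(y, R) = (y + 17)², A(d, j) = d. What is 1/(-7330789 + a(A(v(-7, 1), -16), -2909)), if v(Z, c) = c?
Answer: -1/7330465 ≈ -1.3642e-7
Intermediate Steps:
a(y, R) = (17 + y)²
1/(-7330789 + a(A(v(-7, 1), -16), -2909)) = 1/(-7330789 + (17 + 1)²) = 1/(-7330789 + 18²) = 1/(-7330789 + 324) = 1/(-7330465) = -1/7330465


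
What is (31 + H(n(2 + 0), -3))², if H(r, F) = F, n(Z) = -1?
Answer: 784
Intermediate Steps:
(31 + H(n(2 + 0), -3))² = (31 - 3)² = 28² = 784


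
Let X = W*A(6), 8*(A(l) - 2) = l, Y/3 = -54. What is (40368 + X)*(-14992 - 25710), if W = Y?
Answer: -1624925595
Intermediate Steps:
Y = -162 (Y = 3*(-54) = -162)
A(l) = 2 + l/8
W = -162
X = -891/2 (X = -162*(2 + (⅛)*6) = -162*(2 + ¾) = -162*11/4 = -891/2 ≈ -445.50)
(40368 + X)*(-14992 - 25710) = (40368 - 891/2)*(-14992 - 25710) = (79845/2)*(-40702) = -1624925595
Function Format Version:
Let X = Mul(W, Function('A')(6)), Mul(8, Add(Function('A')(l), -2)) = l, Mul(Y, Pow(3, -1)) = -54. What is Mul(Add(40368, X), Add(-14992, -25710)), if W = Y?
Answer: -1624925595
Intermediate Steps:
Y = -162 (Y = Mul(3, -54) = -162)
Function('A')(l) = Add(2, Mul(Rational(1, 8), l))
W = -162
X = Rational(-891, 2) (X = Mul(-162, Add(2, Mul(Rational(1, 8), 6))) = Mul(-162, Add(2, Rational(3, 4))) = Mul(-162, Rational(11, 4)) = Rational(-891, 2) ≈ -445.50)
Mul(Add(40368, X), Add(-14992, -25710)) = Mul(Add(40368, Rational(-891, 2)), Add(-14992, -25710)) = Mul(Rational(79845, 2), -40702) = -1624925595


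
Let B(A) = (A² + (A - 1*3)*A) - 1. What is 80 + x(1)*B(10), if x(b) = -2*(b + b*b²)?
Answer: -596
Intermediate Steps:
x(b) = -2*b - 2*b³ (x(b) = -2*(b + b³) = -2*b - 2*b³)
B(A) = -1 + A² + A*(-3 + A) (B(A) = (A² + (A - 3)*A) - 1 = (A² + (-3 + A)*A) - 1 = (A² + A*(-3 + A)) - 1 = -1 + A² + A*(-3 + A))
80 + x(1)*B(10) = 80 + (-2*1*(1 + 1²))*(-1 - 3*10 + 2*10²) = 80 + (-2*1*(1 + 1))*(-1 - 30 + 2*100) = 80 + (-2*1*2)*(-1 - 30 + 200) = 80 - 4*169 = 80 - 676 = -596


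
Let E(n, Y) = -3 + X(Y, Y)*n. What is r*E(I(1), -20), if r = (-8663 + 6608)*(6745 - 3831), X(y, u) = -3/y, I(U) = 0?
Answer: 17964810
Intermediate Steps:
E(n, Y) = -3 - 3*n/Y (E(n, Y) = -3 + (-3/Y)*n = -3 - 3*n/Y)
r = -5988270 (r = -2055*2914 = -5988270)
r*E(I(1), -20) = -5988270*(-3 - 3*0/(-20)) = -5988270*(-3 - 3*0*(-1/20)) = -5988270*(-3 + 0) = -5988270*(-3) = 17964810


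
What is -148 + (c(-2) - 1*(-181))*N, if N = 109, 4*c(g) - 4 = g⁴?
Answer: 20126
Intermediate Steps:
c(g) = 1 + g⁴/4
-148 + (c(-2) - 1*(-181))*N = -148 + ((1 + (¼)*(-2)⁴) - 1*(-181))*109 = -148 + ((1 + (¼)*16) + 181)*109 = -148 + ((1 + 4) + 181)*109 = -148 + (5 + 181)*109 = -148 + 186*109 = -148 + 20274 = 20126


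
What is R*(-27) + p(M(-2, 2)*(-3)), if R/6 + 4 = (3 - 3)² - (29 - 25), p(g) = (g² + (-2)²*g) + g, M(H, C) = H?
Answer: 1362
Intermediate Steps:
p(g) = g² + 5*g (p(g) = (g² + 4*g) + g = g² + 5*g)
R = -48 (R = -24 + 6*((3 - 3)² - (29 - 25)) = -24 + 6*(0² - 1*4) = -24 + 6*(0 - 4) = -24 + 6*(-4) = -24 - 24 = -48)
R*(-27) + p(M(-2, 2)*(-3)) = -48*(-27) + (-2*(-3))*(5 - 2*(-3)) = 1296 + 6*(5 + 6) = 1296 + 6*11 = 1296 + 66 = 1362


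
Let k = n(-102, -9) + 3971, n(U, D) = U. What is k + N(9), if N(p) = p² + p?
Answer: 3959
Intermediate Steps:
N(p) = p + p²
k = 3869 (k = -102 + 3971 = 3869)
k + N(9) = 3869 + 9*(1 + 9) = 3869 + 9*10 = 3869 + 90 = 3959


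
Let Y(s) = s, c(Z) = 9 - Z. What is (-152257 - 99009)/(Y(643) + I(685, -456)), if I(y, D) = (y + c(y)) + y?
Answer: -251266/1337 ≈ -187.93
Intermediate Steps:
I(y, D) = 9 + y (I(y, D) = (y + (9 - y)) + y = 9 + y)
(-152257 - 99009)/(Y(643) + I(685, -456)) = (-152257 - 99009)/(643 + (9 + 685)) = -251266/(643 + 694) = -251266/1337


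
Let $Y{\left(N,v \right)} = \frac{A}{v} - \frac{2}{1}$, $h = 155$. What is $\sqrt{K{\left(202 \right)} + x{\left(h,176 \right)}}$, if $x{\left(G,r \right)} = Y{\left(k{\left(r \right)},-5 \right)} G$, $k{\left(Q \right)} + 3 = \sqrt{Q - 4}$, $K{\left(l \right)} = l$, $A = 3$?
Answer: $i \sqrt{201} \approx 14.177 i$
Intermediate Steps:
$k{\left(Q \right)} = -3 + \sqrt{-4 + Q}$ ($k{\left(Q \right)} = -3 + \sqrt{Q - 4} = -3 + \sqrt{-4 + Q}$)
$Y{\left(N,v \right)} = -2 + \frac{3}{v}$ ($Y{\left(N,v \right)} = \frac{3}{v} - \frac{2}{1} = \frac{3}{v} - 2 = -2 + \frac{3}{v}$)
$x{\left(G,r \right)} = - \frac{13 G}{5}$ ($x{\left(G,r \right)} = \left(-2 + \frac{3}{-5}\right) G = \left(-2 + 3 \left(- \frac{1}{5}\right)\right) G = \left(-2 - \frac{3}{5}\right) G = - \frac{13 G}{5}$)
$\sqrt{K{\left(202 \right)} + x{\left(h,176 \right)}} = \sqrt{202 - 403} = \sqrt{-201} = i \sqrt{201}$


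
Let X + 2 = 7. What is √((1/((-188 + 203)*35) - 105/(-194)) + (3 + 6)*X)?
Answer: √18897530106/20370 ≈ 6.7486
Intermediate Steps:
X = 5 (X = -2 + 7 = 5)
√((1/((-188 + 203)*35) - 105/(-194)) + (3 + 6)*X) = √((1/((-188 + 203)*35) - 105/(-194)) + (3 + 6)*5) = √(((1/35)/15 - 105*(-1/194)) + 9*5) = √(((1/15)*(1/35) + 105/194) + 45) = √((1/525 + 105/194) + 45) = √(55319/101850 + 45) = √(4638569/101850) = √18897530106/20370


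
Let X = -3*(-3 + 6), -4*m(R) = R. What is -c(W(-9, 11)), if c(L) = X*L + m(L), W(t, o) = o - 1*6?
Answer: 185/4 ≈ 46.250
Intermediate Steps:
m(R) = -R/4
X = -9 (X = -3*3 = -9)
W(t, o) = -6 + o (W(t, o) = o - 6 = -6 + o)
c(L) = -37*L/4 (c(L) = -9*L - L/4 = -37*L/4)
-c(W(-9, 11)) = -(-37)*(-6 + 11)/4 = -(-37)*5/4 = -1*(-185/4) = 185/4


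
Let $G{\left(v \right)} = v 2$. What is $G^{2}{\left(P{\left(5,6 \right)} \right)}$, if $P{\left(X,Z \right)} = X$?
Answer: $100$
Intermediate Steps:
$G{\left(v \right)} = 2 v$
$G^{2}{\left(P{\left(5,6 \right)} \right)} = \left(2 \cdot 5\right)^{2} = 10^{2} = 100$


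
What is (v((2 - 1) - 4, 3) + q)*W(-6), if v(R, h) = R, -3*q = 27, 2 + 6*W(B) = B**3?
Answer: 436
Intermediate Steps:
W(B) = -1/3 + B**3/6
q = -9 (q = -1/3*27 = -9)
(v((2 - 1) - 4, 3) + q)*W(-6) = (((2 - 1) - 4) - 9)*(-1/3 + (1/6)*(-6)**3) = ((1 - 4) - 9)*(-1/3 + (1/6)*(-216)) = (-3 - 9)*(-1/3 - 36) = -12*(-109/3) = 436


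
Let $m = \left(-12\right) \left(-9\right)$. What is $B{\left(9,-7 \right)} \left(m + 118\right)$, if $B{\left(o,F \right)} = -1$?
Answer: $-226$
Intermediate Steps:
$m = 108$
$B{\left(9,-7 \right)} \left(m + 118\right) = - (108 + 118) = \left(-1\right) 226 = -226$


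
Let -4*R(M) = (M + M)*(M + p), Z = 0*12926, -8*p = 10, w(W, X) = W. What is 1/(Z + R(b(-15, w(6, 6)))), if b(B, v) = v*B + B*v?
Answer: -2/32625 ≈ -6.1303e-5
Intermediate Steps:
p = -5/4 (p = -⅛*10 = -5/4 ≈ -1.2500)
b(B, v) = 2*B*v (b(B, v) = B*v + B*v = 2*B*v)
Z = 0
R(M) = -M*(-5/4 + M)/2 (R(M) = -(M + M)*(M - 5/4)/4 = -2*M*(-5/4 + M)/4 = -M*(-5/4 + M)/2)
1/(Z + R(b(-15, w(6, 6)))) = 1/(0 + (2*(-15)*6)*(5 - 8*(-15)*6)/8) = 1/(0 + (⅛)*(-180)*(5 - 4*(-180))) = 1/(0 + (⅛)*(-180)*(5 + 720)) = 1/(0 + (⅛)*(-180)*725) = 1/(0 - 32625/2) = 1/(-32625/2) = -2/32625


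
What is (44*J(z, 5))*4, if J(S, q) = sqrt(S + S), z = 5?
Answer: 176*sqrt(10) ≈ 556.56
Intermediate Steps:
J(S, q) = sqrt(2)*sqrt(S) (J(S, q) = sqrt(2*S) = sqrt(2)*sqrt(S))
(44*J(z, 5))*4 = (44*(sqrt(2)*sqrt(5)))*4 = (44*sqrt(10))*4 = 176*sqrt(10)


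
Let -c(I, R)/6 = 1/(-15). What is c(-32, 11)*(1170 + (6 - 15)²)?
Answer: 2502/5 ≈ 500.40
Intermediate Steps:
c(I, R) = ⅖ (c(I, R) = -6/(-15) = -6*(-1/15) = ⅖)
c(-32, 11)*(1170 + (6 - 15)²) = 2*(1170 + (6 - 15)²)/5 = 2*(1170 + (-9)²)/5 = 2*(1170 + 81)/5 = (⅖)*1251 = 2502/5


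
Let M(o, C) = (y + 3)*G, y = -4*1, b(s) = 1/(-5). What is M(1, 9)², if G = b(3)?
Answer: 1/25 ≈ 0.040000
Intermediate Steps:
b(s) = -⅕
G = -⅕ ≈ -0.20000
y = -4
M(o, C) = ⅕ (M(o, C) = (-4 + 3)*(-⅕) = -1*(-⅕) = ⅕)
M(1, 9)² = (⅕)² = 1/25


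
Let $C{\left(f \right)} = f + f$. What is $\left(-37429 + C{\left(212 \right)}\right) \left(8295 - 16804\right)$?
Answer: $314875545$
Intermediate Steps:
$C{\left(f \right)} = 2 f$
$\left(-37429 + C{\left(212 \right)}\right) \left(8295 - 16804\right) = \left(-37429 + 2 \cdot 212\right) \left(8295 - 16804\right) = \left(-37429 + 424\right) \left(8295 + \left(-20243 + 3439\right)\right) = - 37005 \left(8295 - 16804\right) = \left(-37005\right) \left(-8509\right) = 314875545$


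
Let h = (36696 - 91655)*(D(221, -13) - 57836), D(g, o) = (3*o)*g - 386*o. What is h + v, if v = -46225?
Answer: 3376469858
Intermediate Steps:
D(g, o) = -386*o + 3*g*o (D(g, o) = 3*g*o - 386*o = -386*o + 3*g*o)
h = 3376516083 (h = (36696 - 91655)*(-13*(-386 + 3*221) - 57836) = -54959*(-13*(-386 + 663) - 57836) = -54959*(-13*277 - 57836) = -54959*(-3601 - 57836) = -54959*(-61437) = 3376516083)
h + v = 3376516083 - 46225 = 3376469858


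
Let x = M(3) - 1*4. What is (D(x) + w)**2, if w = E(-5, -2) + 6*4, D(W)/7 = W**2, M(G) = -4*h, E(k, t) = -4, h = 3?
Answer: 3283344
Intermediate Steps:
M(G) = -12 (M(G) = -4*3 = -12)
x = -16 (x = -12 - 1*4 = -12 - 4 = -16)
D(W) = 7*W**2
w = 20 (w = -4 + 6*4 = -4 + 24 = 20)
(D(x) + w)**2 = (7*(-16)**2 + 20)**2 = (7*256 + 20)**2 = (1792 + 20)**2 = 1812**2 = 3283344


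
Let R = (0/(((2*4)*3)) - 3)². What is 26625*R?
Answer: 239625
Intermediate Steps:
R = 9 (R = (0/((8*3)) - 3)² = (0/24 - 3)² = (0*(1/24) - 3)² = (0 - 3)² = (-3)² = 9)
26625*R = 26625*9 = 239625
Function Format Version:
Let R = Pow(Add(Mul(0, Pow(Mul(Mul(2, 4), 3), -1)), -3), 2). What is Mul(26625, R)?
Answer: 239625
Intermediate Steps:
R = 9 (R = Pow(Add(Mul(0, Pow(Mul(8, 3), -1)), -3), 2) = Pow(Add(Mul(0, Pow(24, -1)), -3), 2) = Pow(Add(Mul(0, Rational(1, 24)), -3), 2) = Pow(Add(0, -3), 2) = Pow(-3, 2) = 9)
Mul(26625, R) = Mul(26625, 9) = 239625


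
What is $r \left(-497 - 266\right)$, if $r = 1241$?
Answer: $-946883$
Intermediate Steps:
$r \left(-497 - 266\right) = 1241 \left(-497 - 266\right) = 1241 \left(-763\right) = -946883$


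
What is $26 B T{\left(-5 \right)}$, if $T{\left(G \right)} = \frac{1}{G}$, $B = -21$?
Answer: $\frac{546}{5} \approx 109.2$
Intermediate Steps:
$26 B T{\left(-5 \right)} = \frac{26 \left(-21\right)}{-5} = \left(-546\right) \left(- \frac{1}{5}\right) = \frac{546}{5}$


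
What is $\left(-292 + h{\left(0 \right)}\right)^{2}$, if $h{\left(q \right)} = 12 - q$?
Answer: $78400$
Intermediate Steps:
$\left(-292 + h{\left(0 \right)}\right)^{2} = \left(-292 + \left(12 - 0\right)\right)^{2} = \left(-292 + \left(12 + 0\right)\right)^{2} = \left(-292 + 12\right)^{2} = \left(-280\right)^{2} = 78400$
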